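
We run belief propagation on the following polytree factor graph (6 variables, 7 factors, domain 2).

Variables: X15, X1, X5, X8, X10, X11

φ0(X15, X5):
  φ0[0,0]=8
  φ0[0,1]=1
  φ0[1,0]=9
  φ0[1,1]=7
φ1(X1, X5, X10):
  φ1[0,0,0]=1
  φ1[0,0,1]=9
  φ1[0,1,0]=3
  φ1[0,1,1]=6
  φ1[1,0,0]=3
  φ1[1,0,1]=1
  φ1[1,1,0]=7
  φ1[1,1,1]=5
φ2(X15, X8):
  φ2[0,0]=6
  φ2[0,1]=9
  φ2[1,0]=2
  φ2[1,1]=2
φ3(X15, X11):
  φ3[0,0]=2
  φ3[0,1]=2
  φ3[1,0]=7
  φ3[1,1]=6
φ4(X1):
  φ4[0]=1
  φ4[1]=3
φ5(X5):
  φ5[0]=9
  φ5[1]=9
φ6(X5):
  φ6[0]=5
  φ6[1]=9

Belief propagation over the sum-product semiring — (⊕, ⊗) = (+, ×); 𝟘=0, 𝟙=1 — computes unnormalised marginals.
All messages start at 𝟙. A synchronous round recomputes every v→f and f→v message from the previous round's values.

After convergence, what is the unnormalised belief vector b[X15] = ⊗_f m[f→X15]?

init: all messages = 𝟙 over 2 values
r1 m[φ0→X15] = [9, 16]
r1 m[φ0→X5] = [17, 8]
r1 m[φ1→X1] = [19, 16]
r1 m[φ1→X5] = [14, 21]
r1 m[φ1→X10] = [14, 21]
r1 m[φ2→X15] = [15, 4]
r1 m[φ2→X8] = [8, 11]
r1 m[φ3→X15] = [4, 13]
r1 m[φ3→X11] = [9, 8]
r1 m[φ4→X1] = [1, 3]
r1 m[φ5→X5] = [9, 9]
r1 m[φ6→X5] = [5, 9]
r1 m[X15→φ0] = [1, 1]
r1 m[X15→φ2] = [1, 1]
r1 m[X15→φ3] = [1, 1]
r1 m[X1→φ1] = [1, 1]
r1 m[X1→φ4] = [1, 1]
r1 m[X5→φ0] = [1, 1]
r1 m[X5→φ1] = [1, 1]
r1 m[X5→φ5] = [1, 1]
r1 m[X5→φ6] = [1, 1]
r1 m[X8→φ2] = [1, 1]
r1 m[X10→φ1] = [1, 1]
r1 m[X11→φ3] = [1, 1]
r2 m[φ0→X15] = [9, 16]
r2 m[φ0→X5] = [17, 8]
r2 m[φ1→X1] = [19, 16]
r2 m[φ1→X5] = [14, 21]
r2 m[φ1→X10] = [14, 21]
r2 m[φ2→X15] = [15, 4]
r2 m[φ2→X8] = [8, 11]
r2 m[φ3→X15] = [4, 13]
r2 m[φ3→X11] = [9, 8]
r2 m[φ4→X1] = [1, 3]
r2 m[φ5→X5] = [9, 9]
r2 m[φ6→X5] = [5, 9]
r2 m[X15→φ0] = [60, 52]
r2 m[X15→φ2] = [36, 208]
r2 m[X15→φ3] = [135, 64]
r2 m[X1→φ1] = [1, 3]
r2 m[X1→φ4] = [19, 16]
r2 m[X5→φ0] = [630, 1701]
r2 m[X5→φ1] = [765, 648]
r2 m[X5→φ5] = [1190, 1512]
r2 m[X5→φ6] = [2142, 1512]
r2 m[X8→φ2] = [1, 1]
r2 m[X10→φ1] = [1, 1]
r2 m[X11→φ3] = [1, 1]
r3 m[φ0→X15] = [6741, 17577]
r3 m[φ0→X5] = [948, 424]
r3 m[φ1→X1] = [13482, 10836]
r3 m[φ1→X5] = [22, 45]
r3 m[φ1→X10] = [23202, 22788]
r3 m[φ2→X15] = [15, 4]
r3 m[φ2→X8] = [632, 740]
r3 m[φ3→X15] = [4, 13]
r3 m[φ3→X11] = [718, 654]
r3 m[φ4→X1] = [1, 3]
r3 m[φ5→X5] = [9, 9]
r3 m[φ6→X5] = [5, 9]
r3 m[X15→φ0] = [60, 52]
r3 m[X15→φ2] = [36, 208]
r3 m[X15→φ3] = [135, 64]
r3 m[X1→φ1] = [1, 3]
r3 m[X1→φ4] = [19, 16]
r3 m[X5→φ0] = [630, 1701]
r3 m[X5→φ1] = [765, 648]
r3 m[X5→φ5] = [1190, 1512]
r3 m[X5→φ6] = [2142, 1512]
r3 m[X8→φ2] = [1, 1]
r3 m[X10→φ1] = [1, 1]
r3 m[X11→φ3] = [1, 1]
r4 m[φ0→X15] = [6741, 17577]
r4 m[φ0→X5] = [948, 424]
r4 m[φ1→X1] = [13482, 10836]
r4 m[φ1→X5] = [22, 45]
r4 m[φ1→X10] = [23202, 22788]
r4 m[φ2→X15] = [15, 4]
r4 m[φ2→X8] = [632, 740]
r4 m[φ3→X15] = [4, 13]
r4 m[φ3→X11] = [718, 654]
r4 m[φ4→X1] = [1, 3]
r4 m[φ5→X5] = [9, 9]
r4 m[φ6→X5] = [5, 9]
r4 m[X15→φ0] = [60, 52]
r4 m[X15→φ2] = [26964, 228501]
r4 m[X15→φ3] = [101115, 70308]
r4 m[X1→φ1] = [1, 3]
r4 m[X1→φ4] = [13482, 10836]
r4 m[X5→φ0] = [990, 3645]
r4 m[X5→φ1] = [42660, 34344]
r4 m[X5→φ5] = [104280, 171720]
r4 m[X5→φ6] = [187704, 171720]
r4 m[X8→φ2] = [1, 1]
r4 m[X10→φ1] = [1, 1]
r4 m[X11→φ3] = [1, 1]
r5 m[φ0→X15] = [11565, 34425]
r5 m[φ0→X5] = [948, 424]
r5 m[φ1→X1] = [735696, 582768]
r5 m[φ1→X5] = [22, 45]
r5 m[φ1→X10] = [1250856, 1233144]
r5 m[φ2→X15] = [15, 4]
r5 m[φ2→X8] = [618786, 699678]
r5 m[φ3→X15] = [4, 13]
r5 m[φ3→X11] = [694386, 624078]
r5 m[φ4→X1] = [1, 3]
r5 m[φ5→X5] = [9, 9]
r5 m[φ6→X5] = [5, 9]
r5 m[X15→φ0] = [60, 52]
r5 m[X15→φ2] = [26964, 228501]
r5 m[X15→φ3] = [101115, 70308]
r5 m[X1→φ1] = [1, 3]
r5 m[X1→φ4] = [13482, 10836]
r5 m[X5→φ0] = [990, 3645]
r5 m[X5→φ1] = [42660, 34344]
r5 m[X5→φ5] = [104280, 171720]
r5 m[X5→φ6] = [187704, 171720]
r5 m[X8→φ2] = [1, 1]
r5 m[X10→φ1] = [1, 1]
r5 m[X11→φ3] = [1, 1]
r6 m[φ0→X15] = [11565, 34425]
r6 m[φ0→X5] = [948, 424]
r6 m[φ1→X1] = [735696, 582768]
r6 m[φ1→X5] = [22, 45]
r6 m[φ1→X10] = [1250856, 1233144]
r6 m[φ2→X15] = [15, 4]
r6 m[φ2→X8] = [618786, 699678]
r6 m[φ3→X15] = [4, 13]
r6 m[φ3→X11] = [694386, 624078]
r6 m[φ4→X1] = [1, 3]
r6 m[φ5→X5] = [9, 9]
r6 m[φ6→X5] = [5, 9]
r6 m[X15→φ0] = [60, 52]
r6 m[X15→φ2] = [46260, 447525]
r6 m[X15→φ3] = [173475, 137700]
r6 m[X1→φ1] = [1, 3]
r6 m[X1→φ4] = [735696, 582768]
r6 m[X5→φ0] = [990, 3645]
r6 m[X5→φ1] = [42660, 34344]
r6 m[X5→φ5] = [104280, 171720]
r6 m[X5→φ6] = [187704, 171720]
r6 m[X8→φ2] = [1, 1]
r6 m[X10→φ1] = [1, 1]
r6 m[X11→φ3] = [1, 1]
r7 m[φ0→X15] = [11565, 34425]
r7 m[φ0→X5] = [948, 424]
r7 m[φ1→X1] = [735696, 582768]
r7 m[φ1→X5] = [22, 45]
r7 m[φ1→X10] = [1250856, 1233144]
r7 m[φ2→X15] = [15, 4]
r7 m[φ2→X8] = [1172610, 1311390]
r7 m[φ3→X15] = [4, 13]
r7 m[φ3→X11] = [1310850, 1173150]
r7 m[φ4→X1] = [1, 3]
r7 m[φ5→X5] = [9, 9]
r7 m[φ6→X5] = [5, 9]
r7 m[X15→φ0] = [60, 52]
r7 m[X15→φ2] = [46260, 447525]
r7 m[X15→φ3] = [173475, 137700]
r7 m[X1→φ1] = [1, 3]
r7 m[X1→φ4] = [735696, 582768]
r7 m[X5→φ0] = [990, 3645]
r7 m[X5→φ1] = [42660, 34344]
r7 m[X5→φ5] = [104280, 171720]
r7 m[X5→φ6] = [187704, 171720]
r7 m[X8→φ2] = [1, 1]
r7 m[X10→φ1] = [1, 1]
r7 m[X11→φ3] = [1, 1]
r8 m[φ0→X15] = [11565, 34425]
r8 m[φ0→X5] = [948, 424]
r8 m[φ1→X1] = [735696, 582768]
r8 m[φ1→X5] = [22, 45]
r8 m[φ1→X10] = [1250856, 1233144]
r8 m[φ2→X15] = [15, 4]
r8 m[φ2→X8] = [1172610, 1311390]
r8 m[φ3→X15] = [4, 13]
r8 m[φ3→X11] = [1310850, 1173150]
r8 m[φ4→X1] = [1, 3]
r8 m[φ5→X5] = [9, 9]
r8 m[φ6→X5] = [5, 9]
r8 m[X15→φ0] = [60, 52]
r8 m[X15→φ2] = [46260, 447525]
r8 m[X15→φ3] = [173475, 137700]
r8 m[X1→φ1] = [1, 3]
r8 m[X1→φ4] = [735696, 582768]
r8 m[X5→φ0] = [990, 3645]
r8 m[X5→φ1] = [42660, 34344]
r8 m[X5→φ5] = [104280, 171720]
r8 m[X5→φ6] = [187704, 171720]
r8 m[X8→φ2] = [1, 1]
r8 m[X10→φ1] = [1, 1]
r8 m[X11→φ3] = [1, 1]
fixed point reached at round 8
b[X15] = ⊗ incoming = [693900, 1790100]

b[X15] = [693900, 1790100]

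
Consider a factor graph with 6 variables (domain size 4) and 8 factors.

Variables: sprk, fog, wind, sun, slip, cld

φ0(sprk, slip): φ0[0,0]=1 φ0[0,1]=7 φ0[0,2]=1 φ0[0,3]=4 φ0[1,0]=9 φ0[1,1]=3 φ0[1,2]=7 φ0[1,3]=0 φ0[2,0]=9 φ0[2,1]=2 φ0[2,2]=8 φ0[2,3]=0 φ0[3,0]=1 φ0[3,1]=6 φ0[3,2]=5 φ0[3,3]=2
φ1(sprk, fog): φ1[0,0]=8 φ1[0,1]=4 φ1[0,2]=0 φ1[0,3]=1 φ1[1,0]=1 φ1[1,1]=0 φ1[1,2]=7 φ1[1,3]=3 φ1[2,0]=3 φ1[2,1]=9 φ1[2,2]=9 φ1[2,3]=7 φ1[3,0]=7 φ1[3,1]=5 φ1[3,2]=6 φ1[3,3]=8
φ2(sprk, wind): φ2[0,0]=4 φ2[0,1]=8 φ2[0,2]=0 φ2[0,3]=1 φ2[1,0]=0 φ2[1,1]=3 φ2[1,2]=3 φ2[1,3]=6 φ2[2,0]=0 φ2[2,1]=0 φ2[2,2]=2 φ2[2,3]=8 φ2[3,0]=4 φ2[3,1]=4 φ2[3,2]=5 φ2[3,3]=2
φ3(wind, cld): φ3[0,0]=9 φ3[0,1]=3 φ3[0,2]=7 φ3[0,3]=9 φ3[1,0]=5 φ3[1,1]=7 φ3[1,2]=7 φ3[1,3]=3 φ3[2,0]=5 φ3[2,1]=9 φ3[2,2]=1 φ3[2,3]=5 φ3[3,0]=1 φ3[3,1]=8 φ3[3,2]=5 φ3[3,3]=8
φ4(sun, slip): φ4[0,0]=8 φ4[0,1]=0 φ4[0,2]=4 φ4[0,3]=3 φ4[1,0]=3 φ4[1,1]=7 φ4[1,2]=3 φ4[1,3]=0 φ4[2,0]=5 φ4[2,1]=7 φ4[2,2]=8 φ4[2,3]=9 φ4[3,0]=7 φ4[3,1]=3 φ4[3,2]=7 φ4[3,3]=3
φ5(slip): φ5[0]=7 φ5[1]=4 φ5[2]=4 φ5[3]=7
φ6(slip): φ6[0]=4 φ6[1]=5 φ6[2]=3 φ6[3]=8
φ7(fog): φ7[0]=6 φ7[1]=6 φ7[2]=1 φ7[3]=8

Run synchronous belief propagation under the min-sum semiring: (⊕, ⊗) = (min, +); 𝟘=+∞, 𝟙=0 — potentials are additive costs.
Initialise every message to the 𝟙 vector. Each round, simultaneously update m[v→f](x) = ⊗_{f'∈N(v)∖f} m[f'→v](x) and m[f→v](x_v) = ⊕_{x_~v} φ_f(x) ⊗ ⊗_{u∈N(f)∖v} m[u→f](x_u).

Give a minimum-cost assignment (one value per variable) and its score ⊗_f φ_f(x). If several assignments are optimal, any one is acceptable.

init: all messages = 𝟙 over 4 values
r1 m[φ0→sprk] = [1, 0, 0, 1]
r1 m[φ0→slip] = [1, 2, 1, 0]
r1 m[φ1→sprk] = [0, 0, 3, 5]
r1 m[φ1→fog] = [1, 0, 0, 1]
r1 m[φ2→sprk] = [0, 0, 0, 2]
r1 m[φ2→wind] = [0, 0, 0, 1]
r1 m[φ3→wind] = [3, 3, 1, 1]
r1 m[φ3→cld] = [1, 3, 1, 3]
r1 m[φ4→sun] = [0, 0, 5, 3]
r1 m[φ4→slip] = [3, 0, 3, 0]
r1 m[φ5→slip] = [7, 4, 4, 7]
r1 m[φ6→slip] = [4, 5, 3, 8]
r1 m[φ7→fog] = [6, 6, 1, 8]
r1 m[sprk→φ0] = [0, 0, 0, 0]
r1 m[sprk→φ1] = [0, 0, 0, 0]
r1 m[sprk→φ2] = [0, 0, 0, 0]
r1 m[fog→φ1] = [0, 0, 0, 0]
r1 m[fog→φ7] = [0, 0, 0, 0]
r1 m[wind→φ2] = [0, 0, 0, 0]
r1 m[wind→φ3] = [0, 0, 0, 0]
r1 m[sun→φ4] = [0, 0, 0, 0]
r1 m[slip→φ0] = [0, 0, 0, 0]
r1 m[slip→φ4] = [0, 0, 0, 0]
r1 m[slip→φ5] = [0, 0, 0, 0]
r1 m[slip→φ6] = [0, 0, 0, 0]
r1 m[cld→φ3] = [0, 0, 0, 0]
r2 m[φ0→sprk] = [1, 0, 0, 1]
r2 m[φ0→slip] = [1, 2, 1, 0]
r2 m[φ1→sprk] = [0, 0, 3, 5]
r2 m[φ1→fog] = [1, 0, 0, 1]
r2 m[φ2→sprk] = [0, 0, 0, 2]
r2 m[φ2→wind] = [0, 0, 0, 1]
r2 m[φ3→wind] = [3, 3, 1, 1]
r2 m[φ3→cld] = [1, 3, 1, 3]
r2 m[φ4→sun] = [0, 0, 5, 3]
r2 m[φ4→slip] = [3, 0, 3, 0]
r2 m[φ5→slip] = [7, 4, 4, 7]
r2 m[φ6→slip] = [4, 5, 3, 8]
r2 m[φ7→fog] = [6, 6, 1, 8]
r2 m[sprk→φ0] = [0, 0, 3, 7]
r2 m[sprk→φ1] = [1, 0, 0, 3]
r2 m[sprk→φ2] = [1, 0, 3, 6]
r2 m[fog→φ1] = [6, 6, 1, 8]
r2 m[fog→φ7] = [1, 0, 0, 1]
r2 m[wind→φ2] = [3, 3, 1, 1]
r2 m[wind→φ3] = [0, 0, 0, 1]
r2 m[sun→φ4] = [0, 0, 0, 0]
r2 m[slip→φ0] = [14, 9, 10, 15]
r2 m[slip→φ4] = [12, 11, 8, 15]
r2 m[slip→φ5] = [8, 7, 7, 8]
r2 m[slip→φ6] = [11, 6, 8, 7]
r2 m[cld→φ3] = [0, 0, 0, 0]
r3 m[φ0→sprk] = [11, 12, 11, 15]
r3 m[φ0→slip] = [1, 3, 1, 0]
r3 m[φ1→sprk] = [1, 6, 9, 7]
r3 m[φ1→fog] = [1, 0, 1, 2]
r3 m[φ2→sprk] = [1, 3, 3, 3]
r3 m[φ2→wind] = [0, 3, 1, 2]
r3 m[φ3→wind] = [3, 3, 1, 1]
r3 m[φ3→cld] = [2, 3, 1, 3]
r3 m[φ4→sun] = [11, 11, 16, 14]
r3 m[φ4→slip] = [3, 0, 3, 0]
r3 m[φ5→slip] = [7, 4, 4, 7]
r3 m[φ6→slip] = [4, 5, 3, 8]
r3 m[φ7→fog] = [6, 6, 1, 8]
r3 m[sprk→φ0] = [0, 0, 3, 7]
r3 m[sprk→φ1] = [1, 0, 0, 3]
r3 m[sprk→φ2] = [1, 0, 3, 6]
r3 m[fog→φ1] = [6, 6, 1, 8]
r3 m[fog→φ7] = [1, 0, 0, 1]
r3 m[wind→φ2] = [3, 3, 1, 1]
r3 m[wind→φ3] = [0, 0, 0, 1]
r3 m[sun→φ4] = [0, 0, 0, 0]
r3 m[slip→φ0] = [14, 9, 10, 15]
r3 m[slip→φ4] = [12, 11, 8, 15]
r3 m[slip→φ5] = [8, 7, 7, 8]
r3 m[slip→φ6] = [11, 6, 8, 7]
r3 m[cld→φ3] = [0, 0, 0, 0]
r4 m[φ0→sprk] = [11, 12, 11, 15]
r4 m[φ0→slip] = [1, 3, 1, 0]
r4 m[φ1→sprk] = [1, 6, 9, 7]
r4 m[φ1→fog] = [1, 0, 1, 2]
r4 m[φ2→sprk] = [1, 3, 3, 3]
r4 m[φ2→wind] = [0, 3, 1, 2]
r4 m[φ3→wind] = [3, 3, 1, 1]
r4 m[φ3→cld] = [2, 3, 1, 3]
r4 m[φ4→sun] = [11, 11, 16, 14]
r4 m[φ4→slip] = [3, 0, 3, 0]
r4 m[φ5→slip] = [7, 4, 4, 7]
r4 m[φ6→slip] = [4, 5, 3, 8]
r4 m[φ7→fog] = [6, 6, 1, 8]
r4 m[sprk→φ0] = [2, 9, 12, 10]
r4 m[sprk→φ1] = [12, 15, 14, 18]
r4 m[sprk→φ2] = [12, 18, 20, 22]
r4 m[fog→φ1] = [6, 6, 1, 8]
r4 m[fog→φ7] = [1, 0, 1, 2]
r4 m[wind→φ2] = [3, 3, 1, 1]
r4 m[wind→φ3] = [0, 3, 1, 2]
r4 m[sun→φ4] = [0, 0, 0, 0]
r4 m[slip→φ0] = [14, 9, 10, 15]
r4 m[slip→φ4] = [12, 12, 8, 15]
r4 m[slip→φ5] = [8, 8, 7, 8]
r4 m[slip→φ6] = [11, 7, 8, 7]
r4 m[cld→φ3] = [0, 0, 0, 0]
r5 m[φ0→sprk] = [11, 12, 11, 15]
r5 m[φ0→slip] = [3, 9, 3, 6]
r5 m[φ1→sprk] = [1, 6, 9, 7]
r5 m[φ1→fog] = [16, 15, 12, 13]
r5 m[φ2→sprk] = [1, 3, 3, 3]
r5 m[φ2→wind] = [16, 20, 12, 13]
r5 m[φ3→wind] = [3, 3, 1, 1]
r5 m[φ3→cld] = [3, 3, 2, 6]
r5 m[φ4→sun] = [12, 11, 16, 15]
r5 m[φ4→slip] = [3, 0, 3, 0]
r5 m[φ5→slip] = [7, 4, 4, 7]
r5 m[φ6→slip] = [4, 5, 3, 8]
r5 m[φ7→fog] = [6, 6, 1, 8]
r5 m[sprk→φ0] = [2, 9, 12, 10]
r5 m[sprk→φ1] = [12, 15, 14, 18]
r5 m[sprk→φ2] = [12, 18, 20, 22]
r5 m[fog→φ1] = [6, 6, 1, 8]
r5 m[fog→φ7] = [1, 0, 1, 2]
r5 m[wind→φ2] = [3, 3, 1, 1]
r5 m[wind→φ3] = [0, 3, 1, 2]
r5 m[sun→φ4] = [0, 0, 0, 0]
r5 m[slip→φ0] = [14, 9, 10, 15]
r5 m[slip→φ4] = [12, 12, 8, 15]
r5 m[slip→φ5] = [8, 8, 7, 8]
r5 m[slip→φ6] = [11, 7, 8, 7]
r5 m[cld→φ3] = [0, 0, 0, 0]
r6 m[φ0→sprk] = [11, 12, 11, 15]
r6 m[φ0→slip] = [3, 9, 3, 6]
r6 m[φ1→sprk] = [1, 6, 9, 7]
r6 m[φ1→fog] = [16, 15, 12, 13]
r6 m[φ2→sprk] = [1, 3, 3, 3]
r6 m[φ2→wind] = [16, 20, 12, 13]
r6 m[φ3→wind] = [3, 3, 1, 1]
r6 m[φ3→cld] = [3, 3, 2, 6]
r6 m[φ4→sun] = [12, 11, 16, 15]
r6 m[φ4→slip] = [3, 0, 3, 0]
r6 m[φ5→slip] = [7, 4, 4, 7]
r6 m[φ6→slip] = [4, 5, 3, 8]
r6 m[φ7→fog] = [6, 6, 1, 8]
r6 m[sprk→φ0] = [2, 9, 12, 10]
r6 m[sprk→φ1] = [12, 15, 14, 18]
r6 m[sprk→φ2] = [12, 18, 20, 22]
r6 m[fog→φ1] = [6, 6, 1, 8]
r6 m[fog→φ7] = [16, 15, 12, 13]
r6 m[wind→φ2] = [3, 3, 1, 1]
r6 m[wind→φ3] = [16, 20, 12, 13]
r6 m[sun→φ4] = [0, 0, 0, 0]
r6 m[slip→φ0] = [14, 9, 10, 15]
r6 m[slip→φ4] = [14, 18, 10, 21]
r6 m[slip→φ5] = [10, 14, 9, 14]
r6 m[slip→φ6] = [13, 13, 10, 13]
r6 m[cld→φ3] = [0, 0, 0, 0]
r7 m[φ0→sprk] = [11, 12, 11, 15]
r7 m[φ0→slip] = [3, 9, 3, 6]
r7 m[φ1→sprk] = [1, 6, 9, 7]
r7 m[φ1→fog] = [16, 15, 12, 13]
r7 m[φ2→sprk] = [1, 3, 3, 3]
r7 m[φ2→wind] = [16, 20, 12, 13]
r7 m[φ3→wind] = [3, 3, 1, 1]
r7 m[φ3→cld] = [14, 19, 13, 17]
r7 m[φ4→sun] = [14, 13, 18, 17]
r7 m[φ4→slip] = [3, 0, 3, 0]
r7 m[φ5→slip] = [7, 4, 4, 7]
r7 m[φ6→slip] = [4, 5, 3, 8]
r7 m[φ7→fog] = [6, 6, 1, 8]
r7 m[sprk→φ0] = [2, 9, 12, 10]
r7 m[sprk→φ1] = [12, 15, 14, 18]
r7 m[sprk→φ2] = [12, 18, 20, 22]
r7 m[fog→φ1] = [6, 6, 1, 8]
r7 m[fog→φ7] = [16, 15, 12, 13]
r7 m[wind→φ2] = [3, 3, 1, 1]
r7 m[wind→φ3] = [16, 20, 12, 13]
r7 m[sun→φ4] = [0, 0, 0, 0]
r7 m[slip→φ0] = [14, 9, 10, 15]
r7 m[slip→φ4] = [14, 18, 10, 21]
r7 m[slip→φ5] = [10, 14, 9, 14]
r7 m[slip→φ6] = [13, 13, 10, 13]
r7 m[cld→φ3] = [0, 0, 0, 0]
r8 m[φ0→sprk] = [11, 12, 11, 15]
r8 m[φ0→slip] = [3, 9, 3, 6]
r8 m[φ1→sprk] = [1, 6, 9, 7]
r8 m[φ1→fog] = [16, 15, 12, 13]
r8 m[φ2→sprk] = [1, 3, 3, 3]
r8 m[φ2→wind] = [16, 20, 12, 13]
r8 m[φ3→wind] = [3, 3, 1, 1]
r8 m[φ3→cld] = [14, 19, 13, 17]
r8 m[φ4→sun] = [14, 13, 18, 17]
r8 m[φ4→slip] = [3, 0, 3, 0]
r8 m[φ5→slip] = [7, 4, 4, 7]
r8 m[φ6→slip] = [4, 5, 3, 8]
r8 m[φ7→fog] = [6, 6, 1, 8]
r8 m[sprk→φ0] = [2, 9, 12, 10]
r8 m[sprk→φ1] = [12, 15, 14, 18]
r8 m[sprk→φ2] = [12, 18, 20, 22]
r8 m[fog→φ1] = [6, 6, 1, 8]
r8 m[fog→φ7] = [16, 15, 12, 13]
r8 m[wind→φ2] = [3, 3, 1, 1]
r8 m[wind→φ3] = [16, 20, 12, 13]
r8 m[sun→φ4] = [0, 0, 0, 0]
r8 m[slip→φ0] = [14, 9, 10, 15]
r8 m[slip→φ4] = [14, 18, 10, 21]
r8 m[slip→φ5] = [10, 14, 9, 14]
r8 m[slip→φ6] = [13, 13, 10, 13]
r8 m[cld→φ3] = [0, 0, 0, 0]
fixed point reached at round 8
traceback from sprk: (sprk=0, fog=2, wind=2, sun=1, slip=2, cld=2), score=13

assignment: (sprk=0, fog=2, wind=2, sun=1, slip=2, cld=2); score = 13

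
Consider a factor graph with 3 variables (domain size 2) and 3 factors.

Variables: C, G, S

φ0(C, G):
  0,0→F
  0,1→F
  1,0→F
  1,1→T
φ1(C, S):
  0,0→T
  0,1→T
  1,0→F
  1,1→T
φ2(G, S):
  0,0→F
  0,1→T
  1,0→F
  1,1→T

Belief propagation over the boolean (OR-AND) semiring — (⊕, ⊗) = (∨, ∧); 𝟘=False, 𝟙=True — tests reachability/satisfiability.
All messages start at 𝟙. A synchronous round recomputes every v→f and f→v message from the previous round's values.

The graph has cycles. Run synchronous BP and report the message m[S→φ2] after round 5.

message @ round 5 = [F, T]

init: all messages = 𝟙 over 2 values
r1 m[φ0→C] = [F, T]
r1 m[φ0→G] = [F, T]
r1 m[φ1→C] = [T, T]
r1 m[φ1→S] = [T, T]
r1 m[φ2→G] = [T, T]
r1 m[φ2→S] = [F, T]
r1 m[C→φ0] = [T, T]
r1 m[C→φ1] = [T, T]
r1 m[G→φ0] = [T, T]
r1 m[G→φ2] = [T, T]
r1 m[S→φ1] = [T, T]
r1 m[S→φ2] = [T, T]
r2 m[φ0→C] = [F, T]
r2 m[φ0→G] = [F, T]
r2 m[φ1→C] = [T, T]
r2 m[φ1→S] = [T, T]
r2 m[φ2→G] = [T, T]
r2 m[φ2→S] = [F, T]
r2 m[C→φ0] = [T, T]
r2 m[C→φ1] = [F, T]
r2 m[G→φ0] = [T, T]
r2 m[G→φ2] = [F, T]
r2 m[S→φ1] = [F, T]
r2 m[S→φ2] = [T, T]
r3 m[φ0→C] = [F, T]
r3 m[φ0→G] = [F, T]
r3 m[φ1→C] = [T, T]
r3 m[φ1→S] = [F, T]
r3 m[φ2→G] = [T, T]
r3 m[φ2→S] = [F, T]
r3 m[C→φ0] = [T, T]
r3 m[C→φ1] = [F, T]
r3 m[G→φ0] = [T, T]
r3 m[G→φ2] = [F, T]
r3 m[S→φ1] = [F, T]
r3 m[S→φ2] = [T, T]
r4 m[φ0→C] = [F, T]
r4 m[φ0→G] = [F, T]
r4 m[φ1→C] = [T, T]
r4 m[φ1→S] = [F, T]
r4 m[φ2→G] = [T, T]
r4 m[φ2→S] = [F, T]
r4 m[C→φ0] = [T, T]
r4 m[C→φ1] = [F, T]
r4 m[G→φ0] = [T, T]
r4 m[G→φ2] = [F, T]
r4 m[S→φ1] = [F, T]
r4 m[S→φ2] = [F, T]
r5 m[φ0→C] = [F, T]
r5 m[φ0→G] = [F, T]
r5 m[φ1→C] = [T, T]
r5 m[φ1→S] = [F, T]
r5 m[φ2→G] = [T, T]
r5 m[φ2→S] = [F, T]
r5 m[C→φ0] = [T, T]
r5 m[C→φ1] = [F, T]
r5 m[G→φ0] = [T, T]
r5 m[G→φ2] = [F, T]
r5 m[S→φ1] = [F, T]
r5 m[S→φ2] = [F, T]
fixed point reached at round 5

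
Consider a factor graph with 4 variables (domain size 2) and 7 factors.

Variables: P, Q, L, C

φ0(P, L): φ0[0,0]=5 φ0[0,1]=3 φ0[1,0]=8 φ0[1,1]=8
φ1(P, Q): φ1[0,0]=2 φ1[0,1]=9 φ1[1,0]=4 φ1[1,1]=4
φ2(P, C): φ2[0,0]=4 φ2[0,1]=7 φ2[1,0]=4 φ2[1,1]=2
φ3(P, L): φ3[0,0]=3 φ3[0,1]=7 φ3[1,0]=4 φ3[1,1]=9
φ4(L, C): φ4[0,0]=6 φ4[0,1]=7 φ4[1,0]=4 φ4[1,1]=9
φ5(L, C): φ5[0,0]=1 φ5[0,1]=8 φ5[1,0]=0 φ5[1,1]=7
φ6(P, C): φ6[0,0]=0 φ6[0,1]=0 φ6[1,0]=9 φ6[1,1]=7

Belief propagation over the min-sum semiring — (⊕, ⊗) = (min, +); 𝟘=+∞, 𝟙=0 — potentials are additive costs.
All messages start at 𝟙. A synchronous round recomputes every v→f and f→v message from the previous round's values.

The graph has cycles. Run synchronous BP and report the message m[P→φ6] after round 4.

message @ round 4 = [38, 46]

init: all messages = 𝟙 over 2 values
r1 m[φ0→P] = [3, 8]
r1 m[φ0→L] = [5, 3]
r1 m[φ1→P] = [2, 4]
r1 m[φ1→Q] = [2, 4]
r1 m[φ2→P] = [4, 2]
r1 m[φ2→C] = [4, 2]
r1 m[φ3→P] = [3, 4]
r1 m[φ3→L] = [3, 7]
r1 m[φ4→L] = [6, 4]
r1 m[φ4→C] = [4, 7]
r1 m[φ5→L] = [1, 0]
r1 m[φ5→C] = [0, 7]
r1 m[φ6→P] = [0, 7]
r1 m[φ6→C] = [0, 0]
r1 m[P→φ0] = [0, 0]
r1 m[P→φ1] = [0, 0]
r1 m[P→φ2] = [0, 0]
r1 m[P→φ3] = [0, 0]
r1 m[P→φ6] = [0, 0]
r1 m[Q→φ1] = [0, 0]
r1 m[L→φ0] = [0, 0]
r1 m[L→φ3] = [0, 0]
r1 m[L→φ4] = [0, 0]
r1 m[L→φ5] = [0, 0]
r1 m[C→φ2] = [0, 0]
r1 m[C→φ4] = [0, 0]
r1 m[C→φ5] = [0, 0]
r1 m[C→φ6] = [0, 0]
r2 m[φ0→P] = [3, 8]
r2 m[φ0→L] = [5, 3]
r2 m[φ1→P] = [2, 4]
r2 m[φ1→Q] = [2, 4]
r2 m[φ2→P] = [4, 2]
r2 m[φ2→C] = [4, 2]
r2 m[φ3→P] = [3, 4]
r2 m[φ3→L] = [3, 7]
r2 m[φ4→L] = [6, 4]
r2 m[φ4→C] = [4, 7]
r2 m[φ5→L] = [1, 0]
r2 m[φ5→C] = [0, 7]
r2 m[φ6→P] = [0, 7]
r2 m[φ6→C] = [0, 0]
r2 m[P→φ0] = [9, 17]
r2 m[P→φ1] = [10, 21]
r2 m[P→φ2] = [8, 23]
r2 m[P→φ3] = [9, 21]
r2 m[P→φ6] = [12, 18]
r2 m[Q→φ1] = [0, 0]
r2 m[L→φ0] = [10, 11]
r2 m[L→φ3] = [12, 7]
r2 m[L→φ4] = [9, 10]
r2 m[L→φ5] = [14, 14]
r2 m[C→φ2] = [4, 14]
r2 m[C→φ4] = [4, 9]
r2 m[C→φ5] = [8, 9]
r2 m[C→φ6] = [8, 16]
r3 m[φ0→P] = [14, 18]
r3 m[φ0→L] = [14, 12]
r3 m[φ1→P] = [2, 4]
r3 m[φ1→Q] = [12, 19]
r3 m[φ2→P] = [8, 8]
r3 m[φ2→C] = [12, 15]
r3 m[φ3→P] = [14, 16]
r3 m[φ3→L] = [12, 16]
r3 m[φ4→L] = [10, 8]
r3 m[φ4→C] = [14, 16]
r3 m[φ5→L] = [9, 8]
r3 m[φ5→C] = [14, 21]
r3 m[φ6→P] = [8, 17]
r3 m[φ6→C] = [12, 12]
r3 m[P→φ0] = [9, 17]
r3 m[P→φ1] = [10, 21]
r3 m[P→φ2] = [8, 23]
r3 m[P→φ3] = [9, 21]
r3 m[P→φ6] = [12, 18]
r3 m[Q→φ1] = [0, 0]
r3 m[L→φ0] = [10, 11]
r3 m[L→φ3] = [12, 7]
r3 m[L→φ4] = [9, 10]
r3 m[L→φ5] = [14, 14]
r3 m[C→φ2] = [4, 14]
r3 m[C→φ4] = [4, 9]
r3 m[C→φ5] = [8, 9]
r3 m[C→φ6] = [8, 16]
r4 m[φ0→P] = [14, 18]
r4 m[φ0→L] = [14, 12]
r4 m[φ1→P] = [2, 4]
r4 m[φ1→Q] = [12, 19]
r4 m[φ2→P] = [8, 8]
r4 m[φ2→C] = [12, 15]
r4 m[φ3→P] = [14, 16]
r4 m[φ3→L] = [12, 16]
r4 m[φ4→L] = [10, 8]
r4 m[φ4→C] = [14, 16]
r4 m[φ5→L] = [9, 8]
r4 m[φ5→C] = [14, 21]
r4 m[φ6→P] = [8, 17]
r4 m[φ6→C] = [12, 12]
r4 m[P→φ0] = [32, 45]
r4 m[P→φ1] = [44, 59]
r4 m[P→φ2] = [38, 55]
r4 m[P→φ3] = [32, 47]
r4 m[P→φ6] = [38, 46]
r4 m[Q→φ1] = [0, 0]
r4 m[L→φ0] = [31, 32]
r4 m[L→φ3] = [33, 28]
r4 m[L→φ4] = [35, 36]
r4 m[L→φ5] = [36, 36]
r4 m[C→φ2] = [40, 49]
r4 m[C→φ4] = [38, 48]
r4 m[C→φ5] = [38, 43]
r4 m[C→φ6] = [40, 52]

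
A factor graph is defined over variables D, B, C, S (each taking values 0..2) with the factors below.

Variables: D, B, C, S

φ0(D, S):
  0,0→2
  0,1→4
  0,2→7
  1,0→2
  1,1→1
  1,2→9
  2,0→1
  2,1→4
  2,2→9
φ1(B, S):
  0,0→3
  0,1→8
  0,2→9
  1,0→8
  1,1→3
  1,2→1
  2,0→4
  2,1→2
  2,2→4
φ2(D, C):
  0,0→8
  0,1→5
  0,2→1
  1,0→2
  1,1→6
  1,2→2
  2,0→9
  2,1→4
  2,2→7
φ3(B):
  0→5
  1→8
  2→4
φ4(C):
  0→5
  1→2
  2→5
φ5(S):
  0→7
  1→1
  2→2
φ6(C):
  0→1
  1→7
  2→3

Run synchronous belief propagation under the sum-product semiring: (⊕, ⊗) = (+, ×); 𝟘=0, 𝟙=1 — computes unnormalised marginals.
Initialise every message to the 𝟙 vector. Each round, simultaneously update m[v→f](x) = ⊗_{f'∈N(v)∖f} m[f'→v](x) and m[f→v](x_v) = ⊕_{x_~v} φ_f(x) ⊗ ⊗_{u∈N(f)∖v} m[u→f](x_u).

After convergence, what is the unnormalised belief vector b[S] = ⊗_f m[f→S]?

b[S] = [468160, 104256, 530610]

init: all messages = 𝟙 over 3 values
r1 m[φ0→D] = [13, 12, 14]
r1 m[φ0→S] = [5, 9, 25]
r1 m[φ1→B] = [20, 12, 10]
r1 m[φ1→S] = [15, 13, 14]
r1 m[φ2→D] = [14, 10, 20]
r1 m[φ2→C] = [19, 15, 10]
r1 m[φ3→B] = [5, 8, 4]
r1 m[φ4→C] = [5, 2, 5]
r1 m[φ5→S] = [7, 1, 2]
r1 m[φ6→C] = [1, 7, 3]
r1 m[D→φ0] = [1, 1, 1]
r1 m[D→φ2] = [1, 1, 1]
r1 m[B→φ1] = [1, 1, 1]
r1 m[B→φ3] = [1, 1, 1]
r1 m[C→φ2] = [1, 1, 1]
r1 m[C→φ4] = [1, 1, 1]
r1 m[C→φ6] = [1, 1, 1]
r1 m[S→φ0] = [1, 1, 1]
r1 m[S→φ1] = [1, 1, 1]
r1 m[S→φ5] = [1, 1, 1]
r2 m[φ0→D] = [13, 12, 14]
r2 m[φ0→S] = [5, 9, 25]
r2 m[φ1→B] = [20, 12, 10]
r2 m[φ1→S] = [15, 13, 14]
r2 m[φ2→D] = [14, 10, 20]
r2 m[φ2→C] = [19, 15, 10]
r2 m[φ3→B] = [5, 8, 4]
r2 m[φ4→C] = [5, 2, 5]
r2 m[φ5→S] = [7, 1, 2]
r2 m[φ6→C] = [1, 7, 3]
r2 m[D→φ0] = [14, 10, 20]
r2 m[D→φ2] = [13, 12, 14]
r2 m[B→φ1] = [5, 8, 4]
r2 m[B→φ3] = [20, 12, 10]
r2 m[C→φ2] = [5, 14, 15]
r2 m[C→φ4] = [19, 105, 30]
r2 m[C→φ6] = [95, 30, 50]
r2 m[S→φ0] = [105, 13, 28]
r2 m[S→φ1] = [35, 9, 50]
r2 m[S→φ5] = [75, 117, 350]
r3 m[φ0→D] = [458, 475, 409]
r3 m[φ0→S] = [68, 146, 368]
r3 m[φ1→B] = [627, 357, 358]
r3 m[φ1→S] = [95, 72, 69]
r3 m[φ2→D] = [125, 124, 206]
r3 m[φ2→C] = [254, 193, 135]
r3 m[φ3→B] = [5, 8, 4]
r3 m[φ4→C] = [5, 2, 5]
r3 m[φ5→S] = [7, 1, 2]
r3 m[φ6→C] = [1, 7, 3]
r3 m[D→φ0] = [14, 10, 20]
r3 m[D→φ2] = [13, 12, 14]
r3 m[B→φ1] = [5, 8, 4]
r3 m[B→φ3] = [20, 12, 10]
r3 m[C→φ2] = [5, 14, 15]
r3 m[C→φ4] = [19, 105, 30]
r3 m[C→φ6] = [95, 30, 50]
r3 m[S→φ0] = [105, 13, 28]
r3 m[S→φ1] = [35, 9, 50]
r3 m[S→φ5] = [75, 117, 350]
r4 m[φ0→D] = [458, 475, 409]
r4 m[φ0→S] = [68, 146, 368]
r4 m[φ1→B] = [627, 357, 358]
r4 m[φ1→S] = [95, 72, 69]
r4 m[φ2→D] = [125, 124, 206]
r4 m[φ2→C] = [254, 193, 135]
r4 m[φ3→B] = [5, 8, 4]
r4 m[φ4→C] = [5, 2, 5]
r4 m[φ5→S] = [7, 1, 2]
r4 m[φ6→C] = [1, 7, 3]
r4 m[D→φ0] = [125, 124, 206]
r4 m[D→φ2] = [458, 475, 409]
r4 m[B→φ1] = [5, 8, 4]
r4 m[B→φ3] = [627, 357, 358]
r4 m[C→φ2] = [5, 14, 15]
r4 m[C→φ4] = [254, 1351, 405]
r4 m[C→φ6] = [1270, 386, 675]
r4 m[S→φ0] = [665, 72, 138]
r4 m[S→φ1] = [476, 146, 736]
r4 m[S→φ5] = [6460, 10512, 25392]
r5 m[φ0→D] = [2584, 2644, 2195]
r5 m[φ0→S] = [704, 1448, 3845]
r5 m[φ1→B] = [9220, 4982, 5140]
r5 m[φ1→S] = [95, 72, 69]
r5 m[φ2→D] = [125, 124, 206]
r5 m[φ2→C] = [8295, 6776, 4271]
r5 m[φ3→B] = [5, 8, 4]
r5 m[φ4→C] = [5, 2, 5]
r5 m[φ5→S] = [7, 1, 2]
r5 m[φ6→C] = [1, 7, 3]
r5 m[D→φ0] = [125, 124, 206]
r5 m[D→φ2] = [458, 475, 409]
r5 m[B→φ1] = [5, 8, 4]
r5 m[B→φ3] = [627, 357, 358]
r5 m[C→φ2] = [5, 14, 15]
r5 m[C→φ4] = [254, 1351, 405]
r5 m[C→φ6] = [1270, 386, 675]
r5 m[S→φ0] = [665, 72, 138]
r5 m[S→φ1] = [476, 146, 736]
r5 m[S→φ5] = [6460, 10512, 25392]
r6 m[φ0→D] = [2584, 2644, 2195]
r6 m[φ0→S] = [704, 1448, 3845]
r6 m[φ1→B] = [9220, 4982, 5140]
r6 m[φ1→S] = [95, 72, 69]
r6 m[φ2→D] = [125, 124, 206]
r6 m[φ2→C] = [8295, 6776, 4271]
r6 m[φ3→B] = [5, 8, 4]
r6 m[φ4→C] = [5, 2, 5]
r6 m[φ5→S] = [7, 1, 2]
r6 m[φ6→C] = [1, 7, 3]
r6 m[D→φ0] = [125, 124, 206]
r6 m[D→φ2] = [2584, 2644, 2195]
r6 m[B→φ1] = [5, 8, 4]
r6 m[B→φ3] = [9220, 4982, 5140]
r6 m[C→φ2] = [5, 14, 15]
r6 m[C→φ4] = [8295, 47432, 12813]
r6 m[C→φ6] = [41475, 13552, 21355]
r6 m[S→φ0] = [665, 72, 138]
r6 m[S→φ1] = [4928, 1448, 7690]
r6 m[S→φ5] = [66880, 104256, 265305]
r7 m[φ0→D] = [2584, 2644, 2195]
r7 m[φ0→S] = [704, 1448, 3845]
r7 m[φ1→B] = [95578, 51458, 53368]
r7 m[φ1→S] = [95, 72, 69]
r7 m[φ2→D] = [125, 124, 206]
r7 m[φ2→C] = [45715, 37564, 23237]
r7 m[φ3→B] = [5, 8, 4]
r7 m[φ4→C] = [5, 2, 5]
r7 m[φ5→S] = [7, 1, 2]
r7 m[φ6→C] = [1, 7, 3]
r7 m[D→φ0] = [125, 124, 206]
r7 m[D→φ2] = [2584, 2644, 2195]
r7 m[B→φ1] = [5, 8, 4]
r7 m[B→φ3] = [9220, 4982, 5140]
r7 m[C→φ2] = [5, 14, 15]
r7 m[C→φ4] = [8295, 47432, 12813]
r7 m[C→φ6] = [41475, 13552, 21355]
r7 m[S→φ0] = [665, 72, 138]
r7 m[S→φ1] = [4928, 1448, 7690]
r7 m[S→φ5] = [66880, 104256, 265305]
r8 m[φ0→D] = [2584, 2644, 2195]
r8 m[φ0→S] = [704, 1448, 3845]
r8 m[φ1→B] = [95578, 51458, 53368]
r8 m[φ1→S] = [95, 72, 69]
r8 m[φ2→D] = [125, 124, 206]
r8 m[φ2→C] = [45715, 37564, 23237]
r8 m[φ3→B] = [5, 8, 4]
r8 m[φ4→C] = [5, 2, 5]
r8 m[φ5→S] = [7, 1, 2]
r8 m[φ6→C] = [1, 7, 3]
r8 m[D→φ0] = [125, 124, 206]
r8 m[D→φ2] = [2584, 2644, 2195]
r8 m[B→φ1] = [5, 8, 4]
r8 m[B→φ3] = [95578, 51458, 53368]
r8 m[C→φ2] = [5, 14, 15]
r8 m[C→φ4] = [45715, 262948, 69711]
r8 m[C→φ6] = [228575, 75128, 116185]
r8 m[S→φ0] = [665, 72, 138]
r8 m[S→φ1] = [4928, 1448, 7690]
r8 m[S→φ5] = [66880, 104256, 265305]
r9 m[φ0→D] = [2584, 2644, 2195]
r9 m[φ0→S] = [704, 1448, 3845]
r9 m[φ1→B] = [95578, 51458, 53368]
r9 m[φ1→S] = [95, 72, 69]
r9 m[φ2→D] = [125, 124, 206]
r9 m[φ2→C] = [45715, 37564, 23237]
r9 m[φ3→B] = [5, 8, 4]
r9 m[φ4→C] = [5, 2, 5]
r9 m[φ5→S] = [7, 1, 2]
r9 m[φ6→C] = [1, 7, 3]
r9 m[D→φ0] = [125, 124, 206]
r9 m[D→φ2] = [2584, 2644, 2195]
r9 m[B→φ1] = [5, 8, 4]
r9 m[B→φ3] = [95578, 51458, 53368]
r9 m[C→φ2] = [5, 14, 15]
r9 m[C→φ4] = [45715, 262948, 69711]
r9 m[C→φ6] = [228575, 75128, 116185]
r9 m[S→φ0] = [665, 72, 138]
r9 m[S→φ1] = [4928, 1448, 7690]
r9 m[S→φ5] = [66880, 104256, 265305]
fixed point reached at round 9
b[S] = ⊗ incoming = [468160, 104256, 530610]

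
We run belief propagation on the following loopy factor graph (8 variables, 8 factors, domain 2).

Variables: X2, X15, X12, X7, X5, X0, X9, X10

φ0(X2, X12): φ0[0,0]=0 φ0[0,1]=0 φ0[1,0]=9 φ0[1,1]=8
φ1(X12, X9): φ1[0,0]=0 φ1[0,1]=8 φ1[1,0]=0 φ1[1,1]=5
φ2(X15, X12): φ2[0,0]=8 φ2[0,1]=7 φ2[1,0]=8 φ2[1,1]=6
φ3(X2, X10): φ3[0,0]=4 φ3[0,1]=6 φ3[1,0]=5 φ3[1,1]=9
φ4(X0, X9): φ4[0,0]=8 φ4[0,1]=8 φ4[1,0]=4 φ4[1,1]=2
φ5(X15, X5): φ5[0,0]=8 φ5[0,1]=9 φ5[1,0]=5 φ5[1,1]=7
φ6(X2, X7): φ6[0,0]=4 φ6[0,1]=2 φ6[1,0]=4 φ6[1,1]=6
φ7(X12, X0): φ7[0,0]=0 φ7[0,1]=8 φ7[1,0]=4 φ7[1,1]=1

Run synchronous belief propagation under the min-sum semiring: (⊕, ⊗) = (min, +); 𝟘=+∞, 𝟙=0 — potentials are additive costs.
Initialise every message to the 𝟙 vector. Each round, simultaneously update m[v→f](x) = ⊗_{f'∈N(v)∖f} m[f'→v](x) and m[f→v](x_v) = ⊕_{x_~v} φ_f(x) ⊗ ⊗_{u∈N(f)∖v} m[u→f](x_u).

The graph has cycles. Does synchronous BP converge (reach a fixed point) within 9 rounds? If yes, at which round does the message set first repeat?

init: all messages = 𝟙 over 2 values
r1 m[φ0→X2] = [0, 8]
r1 m[φ0→X12] = [0, 0]
r1 m[φ1→X12] = [0, 0]
r1 m[φ1→X9] = [0, 5]
r1 m[φ2→X15] = [7, 6]
r1 m[φ2→X12] = [8, 6]
r1 m[φ3→X2] = [4, 5]
r1 m[φ3→X10] = [4, 6]
r1 m[φ4→X0] = [8, 2]
r1 m[φ4→X9] = [4, 2]
r1 m[φ5→X15] = [8, 5]
r1 m[φ5→X5] = [5, 7]
r1 m[φ6→X2] = [2, 4]
r1 m[φ6→X7] = [4, 2]
r1 m[φ7→X12] = [0, 1]
r1 m[φ7→X0] = [0, 1]
r1 m[X2→φ0] = [0, 0]
r1 m[X2→φ3] = [0, 0]
r1 m[X2→φ6] = [0, 0]
r1 m[X15→φ2] = [0, 0]
r1 m[X15→φ5] = [0, 0]
r1 m[X12→φ0] = [0, 0]
r1 m[X12→φ1] = [0, 0]
r1 m[X12→φ2] = [0, 0]
r1 m[X12→φ7] = [0, 0]
r1 m[X7→φ6] = [0, 0]
r1 m[X5→φ5] = [0, 0]
r1 m[X0→φ4] = [0, 0]
r1 m[X0→φ7] = [0, 0]
r1 m[X9→φ1] = [0, 0]
r1 m[X9→φ4] = [0, 0]
r1 m[X10→φ3] = [0, 0]
r2 m[φ0→X2] = [0, 8]
r2 m[φ0→X12] = [0, 0]
r2 m[φ1→X12] = [0, 0]
r2 m[φ1→X9] = [0, 5]
r2 m[φ2→X15] = [7, 6]
r2 m[φ2→X12] = [8, 6]
r2 m[φ3→X2] = [4, 5]
r2 m[φ3→X10] = [4, 6]
r2 m[φ4→X0] = [8, 2]
r2 m[φ4→X9] = [4, 2]
r2 m[φ5→X15] = [8, 5]
r2 m[φ5→X5] = [5, 7]
r2 m[φ6→X2] = [2, 4]
r2 m[φ6→X7] = [4, 2]
r2 m[φ7→X12] = [0, 1]
r2 m[φ7→X0] = [0, 1]
r2 m[X2→φ0] = [6, 9]
r2 m[X2→φ3] = [2, 12]
r2 m[X2→φ6] = [4, 13]
r2 m[X15→φ2] = [8, 5]
r2 m[X15→φ5] = [7, 6]
r2 m[X12→φ0] = [8, 7]
r2 m[X12→φ1] = [8, 7]
r2 m[X12→φ2] = [0, 1]
r2 m[X12→φ7] = [8, 6]
r2 m[X7→φ6] = [0, 0]
r2 m[X5→φ5] = [0, 0]
r2 m[X0→φ4] = [0, 1]
r2 m[X0→φ7] = [8, 2]
r2 m[X9→φ1] = [4, 2]
r2 m[X9→φ4] = [0, 5]
r2 m[X10→φ3] = [0, 0]
r3 m[φ0→X2] = [7, 15]
r3 m[φ0→X12] = [6, 6]
r3 m[φ1→X12] = [4, 4]
r3 m[φ1→X9] = [7, 12]
r3 m[φ2→X15] = [8, 7]
r3 m[φ2→X12] = [13, 11]
r3 m[φ3→X2] = [4, 5]
r3 m[φ3→X10] = [6, 8]
r3 m[φ4→X0] = [8, 4]
r3 m[φ4→X9] = [5, 3]
r3 m[φ5→X15] = [8, 5]
r3 m[φ5→X5] = [11, 13]
r3 m[φ6→X2] = [2, 4]
r3 m[φ6→X7] = [8, 6]
r3 m[φ7→X12] = [8, 3]
r3 m[φ7→X0] = [8, 7]
r3 m[X2→φ0] = [6, 9]
r3 m[X2→φ3] = [2, 12]
r3 m[X2→φ6] = [4, 13]
r3 m[X15→φ2] = [8, 5]
r3 m[X15→φ5] = [7, 6]
r3 m[X12→φ0] = [8, 7]
r3 m[X12→φ1] = [8, 7]
r3 m[X12→φ2] = [0, 1]
r3 m[X12→φ7] = [8, 6]
r3 m[X7→φ6] = [0, 0]
r3 m[X5→φ5] = [0, 0]
r3 m[X0→φ4] = [0, 1]
r3 m[X0→φ7] = [8, 2]
r3 m[X9→φ1] = [4, 2]
r3 m[X9→φ4] = [0, 5]
r3 m[X10→φ3] = [0, 0]
r4 m[φ0→X2] = [7, 15]
r4 m[φ0→X12] = [6, 6]
r4 m[φ1→X12] = [4, 4]
r4 m[φ1→X9] = [7, 12]
r4 m[φ2→X15] = [8, 7]
r4 m[φ2→X12] = [13, 11]
r4 m[φ3→X2] = [4, 5]
r4 m[φ3→X10] = [6, 8]
r4 m[φ4→X0] = [8, 4]
r4 m[φ4→X9] = [5, 3]
r4 m[φ5→X15] = [8, 5]
r4 m[φ5→X5] = [11, 13]
r4 m[φ6→X2] = [2, 4]
r4 m[φ6→X7] = [8, 6]
r4 m[φ7→X12] = [8, 3]
r4 m[φ7→X0] = [8, 7]
r4 m[X2→φ0] = [6, 9]
r4 m[X2→φ3] = [9, 19]
r4 m[X2→φ6] = [11, 20]
r4 m[X15→φ2] = [8, 5]
r4 m[X15→φ5] = [8, 7]
r4 m[X12→φ0] = [25, 18]
r4 m[X12→φ1] = [27, 20]
r4 m[X12→φ2] = [18, 13]
r4 m[X12→φ7] = [23, 21]
r4 m[X7→φ6] = [0, 0]
r4 m[X5→φ5] = [0, 0]
r4 m[X0→φ4] = [8, 7]
r4 m[X0→φ7] = [8, 4]
r4 m[X9→φ1] = [5, 3]
r4 m[X9→φ4] = [7, 12]
r4 m[X10→φ3] = [0, 0]
r5 m[φ0→X2] = [18, 26]
r5 m[φ0→X12] = [6, 6]
r5 m[φ1→X12] = [5, 5]
r5 m[φ1→X9] = [20, 25]
r5 m[φ2→X15] = [20, 19]
r5 m[φ2→X12] = [13, 11]
r5 m[φ3→X2] = [4, 5]
r5 m[φ3→X10] = [13, 15]
r5 m[φ4→X0] = [15, 11]
r5 m[φ4→X9] = [11, 9]
r5 m[φ5→X15] = [8, 5]
r5 m[φ5→X5] = [12, 14]
r5 m[φ6→X2] = [2, 4]
r5 m[φ6→X7] = [15, 13]
r5 m[φ7→X12] = [8, 5]
r5 m[φ7→X0] = [23, 22]
r5 m[X2→φ0] = [6, 9]
r5 m[X2→φ3] = [9, 19]
r5 m[X2→φ6] = [11, 20]
r5 m[X15→φ2] = [8, 5]
r5 m[X15→φ5] = [8, 7]
r5 m[X12→φ0] = [25, 18]
r5 m[X12→φ1] = [27, 20]
r5 m[X12→φ2] = [18, 13]
r5 m[X12→φ7] = [23, 21]
r5 m[X7→φ6] = [0, 0]
r5 m[X5→φ5] = [0, 0]
r5 m[X0→φ4] = [8, 7]
r5 m[X0→φ7] = [8, 4]
r5 m[X9→φ1] = [5, 3]
r5 m[X9→φ4] = [7, 12]
r5 m[X10→φ3] = [0, 0]
r6 m[φ0→X2] = [18, 26]
r6 m[φ0→X12] = [6, 6]
r6 m[φ1→X12] = [5, 5]
r6 m[φ1→X9] = [20, 25]
r6 m[φ2→X15] = [20, 19]
r6 m[φ2→X12] = [13, 11]
r6 m[φ3→X2] = [4, 5]
r6 m[φ3→X10] = [13, 15]
r6 m[φ4→X0] = [15, 11]
r6 m[φ4→X9] = [11, 9]
r6 m[φ5→X15] = [8, 5]
r6 m[φ5→X5] = [12, 14]
r6 m[φ6→X2] = [2, 4]
r6 m[φ6→X7] = [15, 13]
r6 m[φ7→X12] = [8, 5]
r6 m[φ7→X0] = [23, 22]
r6 m[X2→φ0] = [6, 9]
r6 m[X2→φ3] = [20, 30]
r6 m[X2→φ6] = [22, 31]
r6 m[X15→φ2] = [8, 5]
r6 m[X15→φ5] = [20, 19]
r6 m[X12→φ0] = [26, 21]
r6 m[X12→φ1] = [27, 22]
r6 m[X12→φ2] = [19, 16]
r6 m[X12→φ7] = [24, 22]
r6 m[X7→φ6] = [0, 0]
r6 m[X5→φ5] = [0, 0]
r6 m[X0→φ4] = [23, 22]
r6 m[X0→φ7] = [15, 11]
r6 m[X9→φ1] = [11, 9]
r6 m[X9→φ4] = [20, 25]
r6 m[X10→φ3] = [0, 0]
r7 m[φ0→X2] = [21, 29]
r7 m[φ0→X12] = [6, 6]
r7 m[φ1→X12] = [11, 11]
r7 m[φ1→X9] = [22, 27]
r7 m[φ2→X15] = [23, 22]
r7 m[φ2→X12] = [13, 11]
r7 m[φ3→X2] = [4, 5]
r7 m[φ3→X10] = [24, 26]
r7 m[φ4→X0] = [28, 24]
r7 m[φ4→X9] = [26, 24]
r7 m[φ5→X15] = [8, 5]
r7 m[φ5→X5] = [24, 26]
r7 m[φ6→X2] = [2, 4]
r7 m[φ6→X7] = [26, 24]
r7 m[φ7→X12] = [15, 12]
r7 m[φ7→X0] = [24, 23]
r7 m[X2→φ0] = [6, 9]
r7 m[X2→φ3] = [20, 30]
r7 m[X2→φ6] = [22, 31]
r7 m[X15→φ2] = [8, 5]
r7 m[X15→φ5] = [20, 19]
r7 m[X12→φ0] = [26, 21]
r7 m[X12→φ1] = [27, 22]
r7 m[X12→φ2] = [19, 16]
r7 m[X12→φ7] = [24, 22]
r7 m[X7→φ6] = [0, 0]
r7 m[X5→φ5] = [0, 0]
r7 m[X0→φ4] = [23, 22]
r7 m[X0→φ7] = [15, 11]
r7 m[X9→φ1] = [11, 9]
r7 m[X9→φ4] = [20, 25]
r7 m[X10→φ3] = [0, 0]
r8 m[φ0→X2] = [21, 29]
r8 m[φ0→X12] = [6, 6]
r8 m[φ1→X12] = [11, 11]
r8 m[φ1→X9] = [22, 27]
r8 m[φ2→X15] = [23, 22]
r8 m[φ2→X12] = [13, 11]
r8 m[φ3→X2] = [4, 5]
r8 m[φ3→X10] = [24, 26]
r8 m[φ4→X0] = [28, 24]
r8 m[φ4→X9] = [26, 24]
r8 m[φ5→X15] = [8, 5]
r8 m[φ5→X5] = [24, 26]
r8 m[φ6→X2] = [2, 4]
r8 m[φ6→X7] = [26, 24]
r8 m[φ7→X12] = [15, 12]
r8 m[φ7→X0] = [24, 23]
r8 m[X2→φ0] = [6, 9]
r8 m[X2→φ3] = [23, 33]
r8 m[X2→φ6] = [25, 34]
r8 m[X15→φ2] = [8, 5]
r8 m[X15→φ5] = [23, 22]
r8 m[X12→φ0] = [39, 34]
r8 m[X12→φ1] = [34, 29]
r8 m[X12→φ2] = [32, 29]
r8 m[X12→φ7] = [30, 28]
r8 m[X7→φ6] = [0, 0]
r8 m[X5→φ5] = [0, 0]
r8 m[X0→φ4] = [24, 23]
r8 m[X0→φ7] = [28, 24]
r8 m[X9→φ1] = [26, 24]
r8 m[X9→φ4] = [22, 27]
r8 m[X10→φ3] = [0, 0]
r9 m[φ0→X2] = [34, 42]
r9 m[φ0→X12] = [6, 6]
r9 m[φ1→X12] = [26, 26]
r9 m[φ1→X9] = [29, 34]
r9 m[φ2→X15] = [36, 35]
r9 m[φ2→X12] = [13, 11]
r9 m[φ3→X2] = [4, 5]
r9 m[φ3→X10] = [27, 29]
r9 m[φ4→X0] = [30, 26]
r9 m[φ4→X9] = [27, 25]
r9 m[φ5→X15] = [8, 5]
r9 m[φ5→X5] = [27, 29]
r9 m[φ6→X2] = [2, 4]
r9 m[φ6→X7] = [29, 27]
r9 m[φ7→X12] = [28, 25]
r9 m[φ7→X0] = [30, 29]
r9 m[X2→φ0] = [6, 9]
r9 m[X2→φ3] = [23, 33]
r9 m[X2→φ6] = [25, 34]
r9 m[X15→φ2] = [8, 5]
r9 m[X15→φ5] = [23, 22]
r9 m[X12→φ0] = [39, 34]
r9 m[X12→φ1] = [34, 29]
r9 m[X12→φ2] = [32, 29]
r9 m[X12→φ7] = [30, 28]
r9 m[X7→φ6] = [0, 0]
r9 m[X5→φ5] = [0, 0]
r9 m[X0→φ4] = [24, 23]
r9 m[X0→φ7] = [28, 24]
r9 m[X9→φ1] = [26, 24]
r9 m[X9→φ4] = [22, 27]
r9 m[X10→φ3] = [0, 0]
no fixed point within 9 rounds

NOT CONVERGED within 9 rounds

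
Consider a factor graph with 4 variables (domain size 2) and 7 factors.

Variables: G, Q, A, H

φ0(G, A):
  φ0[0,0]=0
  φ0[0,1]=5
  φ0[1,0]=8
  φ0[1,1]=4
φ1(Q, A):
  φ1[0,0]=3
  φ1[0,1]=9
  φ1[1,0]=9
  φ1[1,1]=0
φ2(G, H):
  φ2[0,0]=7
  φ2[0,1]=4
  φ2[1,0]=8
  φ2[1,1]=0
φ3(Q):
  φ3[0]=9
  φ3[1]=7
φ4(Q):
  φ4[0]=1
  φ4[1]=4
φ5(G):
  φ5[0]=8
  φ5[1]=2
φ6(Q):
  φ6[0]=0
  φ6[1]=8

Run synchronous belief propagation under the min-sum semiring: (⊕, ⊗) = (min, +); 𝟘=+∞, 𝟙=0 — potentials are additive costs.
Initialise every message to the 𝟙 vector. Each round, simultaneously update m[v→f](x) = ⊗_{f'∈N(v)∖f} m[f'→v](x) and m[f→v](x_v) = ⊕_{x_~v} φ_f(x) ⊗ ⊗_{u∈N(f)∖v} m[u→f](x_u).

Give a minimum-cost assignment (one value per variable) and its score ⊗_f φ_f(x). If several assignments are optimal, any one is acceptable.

init: all messages = 𝟙 over 2 values
r1 m[φ0→G] = [0, 4]
r1 m[φ0→A] = [0, 4]
r1 m[φ1→Q] = [3, 0]
r1 m[φ1→A] = [3, 0]
r1 m[φ2→G] = [4, 0]
r1 m[φ2→H] = [7, 0]
r1 m[φ3→Q] = [9, 7]
r1 m[φ4→Q] = [1, 4]
r1 m[φ5→G] = [8, 2]
r1 m[φ6→Q] = [0, 8]
r1 m[G→φ0] = [0, 0]
r1 m[G→φ2] = [0, 0]
r1 m[G→φ5] = [0, 0]
r1 m[Q→φ1] = [0, 0]
r1 m[Q→φ3] = [0, 0]
r1 m[Q→φ4] = [0, 0]
r1 m[Q→φ6] = [0, 0]
r1 m[A→φ0] = [0, 0]
r1 m[A→φ1] = [0, 0]
r1 m[H→φ2] = [0, 0]
r2 m[φ0→G] = [0, 4]
r2 m[φ0→A] = [0, 4]
r2 m[φ1→Q] = [3, 0]
r2 m[φ1→A] = [3, 0]
r2 m[φ2→G] = [4, 0]
r2 m[φ2→H] = [7, 0]
r2 m[φ3→Q] = [9, 7]
r2 m[φ4→Q] = [1, 4]
r2 m[φ5→G] = [8, 2]
r2 m[φ6→Q] = [0, 8]
r2 m[G→φ0] = [12, 2]
r2 m[G→φ2] = [8, 6]
r2 m[G→φ5] = [4, 4]
r2 m[Q→φ1] = [10, 19]
r2 m[Q→φ3] = [4, 12]
r2 m[Q→φ4] = [12, 15]
r2 m[Q→φ6] = [13, 11]
r2 m[A→φ0] = [3, 0]
r2 m[A→φ1] = [0, 4]
r2 m[H→φ2] = [0, 0]
r3 m[φ0→G] = [3, 4]
r3 m[φ0→A] = [10, 6]
r3 m[φ1→Q] = [3, 4]
r3 m[φ1→A] = [13, 19]
r3 m[φ2→G] = [4, 0]
r3 m[φ2→H] = [14, 6]
r3 m[φ3→Q] = [9, 7]
r3 m[φ4→Q] = [1, 4]
r3 m[φ5→G] = [8, 2]
r3 m[φ6→Q] = [0, 8]
r3 m[G→φ0] = [12, 2]
r3 m[G→φ2] = [8, 6]
r3 m[G→φ5] = [4, 4]
r3 m[Q→φ1] = [10, 19]
r3 m[Q→φ3] = [4, 12]
r3 m[Q→φ4] = [12, 15]
r3 m[Q→φ6] = [13, 11]
r3 m[A→φ0] = [3, 0]
r3 m[A→φ1] = [0, 4]
r3 m[H→φ2] = [0, 0]
r4 m[φ0→G] = [3, 4]
r4 m[φ0→A] = [10, 6]
r4 m[φ1→Q] = [3, 4]
r4 m[φ1→A] = [13, 19]
r4 m[φ2→G] = [4, 0]
r4 m[φ2→H] = [14, 6]
r4 m[φ3→Q] = [9, 7]
r4 m[φ4→Q] = [1, 4]
r4 m[φ5→G] = [8, 2]
r4 m[φ6→Q] = [0, 8]
r4 m[G→φ0] = [12, 2]
r4 m[G→φ2] = [11, 6]
r4 m[G→φ5] = [7, 4]
r4 m[Q→φ1] = [10, 19]
r4 m[Q→φ3] = [4, 16]
r4 m[Q→φ4] = [12, 19]
r4 m[Q→φ6] = [13, 15]
r4 m[A→φ0] = [13, 19]
r4 m[A→φ1] = [10, 6]
r4 m[H→φ2] = [0, 0]
r5 m[φ0→G] = [13, 21]
r5 m[φ0→A] = [10, 6]
r5 m[φ1→Q] = [13, 6]
r5 m[φ1→A] = [13, 19]
r5 m[φ2→G] = [4, 0]
r5 m[φ2→H] = [14, 6]
r5 m[φ3→Q] = [9, 7]
r5 m[φ4→Q] = [1, 4]
r5 m[φ5→G] = [8, 2]
r5 m[φ6→Q] = [0, 8]
r5 m[G→φ0] = [12, 2]
r5 m[G→φ2] = [11, 6]
r5 m[G→φ5] = [7, 4]
r5 m[Q→φ1] = [10, 19]
r5 m[Q→φ3] = [4, 16]
r5 m[Q→φ4] = [12, 19]
r5 m[Q→φ6] = [13, 15]
r5 m[A→φ0] = [13, 19]
r5 m[A→φ1] = [10, 6]
r5 m[H→φ2] = [0, 0]
r6 m[φ0→G] = [13, 21]
r6 m[φ0→A] = [10, 6]
r6 m[φ1→Q] = [13, 6]
r6 m[φ1→A] = [13, 19]
r6 m[φ2→G] = [4, 0]
r6 m[φ2→H] = [14, 6]
r6 m[φ3→Q] = [9, 7]
r6 m[φ4→Q] = [1, 4]
r6 m[φ5→G] = [8, 2]
r6 m[φ6→Q] = [0, 8]
r6 m[G→φ0] = [12, 2]
r6 m[G→φ2] = [21, 23]
r6 m[G→φ5] = [17, 21]
r6 m[Q→φ1] = [10, 19]
r6 m[Q→φ3] = [14, 18]
r6 m[Q→φ4] = [22, 21]
r6 m[Q→φ6] = [23, 17]
r6 m[A→φ0] = [13, 19]
r6 m[A→φ1] = [10, 6]
r6 m[H→φ2] = [0, 0]
r7 m[φ0→G] = [13, 21]
r7 m[φ0→A] = [10, 6]
r7 m[φ1→Q] = [13, 6]
r7 m[φ1→A] = [13, 19]
r7 m[φ2→G] = [4, 0]
r7 m[φ2→H] = [28, 23]
r7 m[φ3→Q] = [9, 7]
r7 m[φ4→Q] = [1, 4]
r7 m[φ5→G] = [8, 2]
r7 m[φ6→Q] = [0, 8]
r7 m[G→φ0] = [12, 2]
r7 m[G→φ2] = [21, 23]
r7 m[G→φ5] = [17, 21]
r7 m[Q→φ1] = [10, 19]
r7 m[Q→φ3] = [14, 18]
r7 m[Q→φ4] = [22, 21]
r7 m[Q→φ6] = [23, 17]
r7 m[A→φ0] = [13, 19]
r7 m[A→φ1] = [10, 6]
r7 m[H→φ2] = [0, 0]
r8 m[φ0→G] = [13, 21]
r8 m[φ0→A] = [10, 6]
r8 m[φ1→Q] = [13, 6]
r8 m[φ1→A] = [13, 19]
r8 m[φ2→G] = [4, 0]
r8 m[φ2→H] = [28, 23]
r8 m[φ3→Q] = [9, 7]
r8 m[φ4→Q] = [1, 4]
r8 m[φ5→G] = [8, 2]
r8 m[φ6→Q] = [0, 8]
r8 m[G→φ0] = [12, 2]
r8 m[G→φ2] = [21, 23]
r8 m[G→φ5] = [17, 21]
r8 m[Q→φ1] = [10, 19]
r8 m[Q→φ3] = [14, 18]
r8 m[Q→φ4] = [22, 21]
r8 m[Q→φ6] = [23, 17]
r8 m[A→φ0] = [13, 19]
r8 m[A→φ1] = [10, 6]
r8 m[H→φ2] = [0, 0]
fixed point reached at round 8
traceback from G: (G=1, Q=0, A=0, H=1), score=23

assignment: (G=1, Q=0, A=0, H=1); score = 23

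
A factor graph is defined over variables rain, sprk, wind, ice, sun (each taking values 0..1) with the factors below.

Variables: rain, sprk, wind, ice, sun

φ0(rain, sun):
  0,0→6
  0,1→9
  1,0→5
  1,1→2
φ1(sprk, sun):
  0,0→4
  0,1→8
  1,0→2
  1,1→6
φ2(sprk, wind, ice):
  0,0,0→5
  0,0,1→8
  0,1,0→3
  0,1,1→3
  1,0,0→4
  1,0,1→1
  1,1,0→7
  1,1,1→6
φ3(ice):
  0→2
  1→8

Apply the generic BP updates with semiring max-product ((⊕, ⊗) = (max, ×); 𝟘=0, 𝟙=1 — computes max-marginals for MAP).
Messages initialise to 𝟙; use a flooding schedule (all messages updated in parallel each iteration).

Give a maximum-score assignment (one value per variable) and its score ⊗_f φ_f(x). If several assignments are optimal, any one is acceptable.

assignment: (rain=0, sprk=0, wind=0, ice=1, sun=1); score = 4608

init: all messages = 𝟙 over 2 values
r1 m[φ0→rain] = [9, 5]
r1 m[φ0→sun] = [6, 9]
r1 m[φ1→sprk] = [8, 6]
r1 m[φ1→sun] = [4, 8]
r1 m[φ2→sprk] = [8, 7]
r1 m[φ2→wind] = [8, 7]
r1 m[φ2→ice] = [7, 8]
r1 m[φ3→ice] = [2, 8]
r1 m[rain→φ0] = [1, 1]
r1 m[sprk→φ1] = [1, 1]
r1 m[sprk→φ2] = [1, 1]
r1 m[wind→φ2] = [1, 1]
r1 m[ice→φ2] = [1, 1]
r1 m[ice→φ3] = [1, 1]
r1 m[sun→φ0] = [1, 1]
r1 m[sun→φ1] = [1, 1]
r2 m[φ0→rain] = [9, 5]
r2 m[φ0→sun] = [6, 9]
r2 m[φ1→sprk] = [8, 6]
r2 m[φ1→sun] = [4, 8]
r2 m[φ2→sprk] = [8, 7]
r2 m[φ2→wind] = [8, 7]
r2 m[φ2→ice] = [7, 8]
r2 m[φ3→ice] = [2, 8]
r2 m[rain→φ0] = [1, 1]
r2 m[sprk→φ1] = [8, 7]
r2 m[sprk→φ2] = [8, 6]
r2 m[wind→φ2] = [1, 1]
r2 m[ice→φ2] = [2, 8]
r2 m[ice→φ3] = [7, 8]
r2 m[sun→φ0] = [4, 8]
r2 m[sun→φ1] = [6, 9]
r3 m[φ0→rain] = [72, 20]
r3 m[φ0→sun] = [6, 9]
r3 m[φ1→sprk] = [72, 54]
r3 m[φ1→sun] = [32, 64]
r3 m[φ2→sprk] = [64, 48]
r3 m[φ2→wind] = [512, 288]
r3 m[φ2→ice] = [42, 64]
r3 m[φ3→ice] = [2, 8]
r3 m[rain→φ0] = [1, 1]
r3 m[sprk→φ1] = [8, 7]
r3 m[sprk→φ2] = [8, 6]
r3 m[wind→φ2] = [1, 1]
r3 m[ice→φ2] = [2, 8]
r3 m[ice→φ3] = [7, 8]
r3 m[sun→φ0] = [4, 8]
r3 m[sun→φ1] = [6, 9]
r4 m[φ0→rain] = [72, 20]
r4 m[φ0→sun] = [6, 9]
r4 m[φ1→sprk] = [72, 54]
r4 m[φ1→sun] = [32, 64]
r4 m[φ2→sprk] = [64, 48]
r4 m[φ2→wind] = [512, 288]
r4 m[φ2→ice] = [42, 64]
r4 m[φ3→ice] = [2, 8]
r4 m[rain→φ0] = [1, 1]
r4 m[sprk→φ1] = [64, 48]
r4 m[sprk→φ2] = [72, 54]
r4 m[wind→φ2] = [1, 1]
r4 m[ice→φ2] = [2, 8]
r4 m[ice→φ3] = [42, 64]
r4 m[sun→φ0] = [32, 64]
r4 m[sun→φ1] = [6, 9]
r5 m[φ0→rain] = [576, 160]
r5 m[φ0→sun] = [6, 9]
r5 m[φ1→sprk] = [72, 54]
r5 m[φ1→sun] = [256, 512]
r5 m[φ2→sprk] = [64, 48]
r5 m[φ2→wind] = [4608, 2592]
r5 m[φ2→ice] = [378, 576]
r5 m[φ3→ice] = [2, 8]
r5 m[rain→φ0] = [1, 1]
r5 m[sprk→φ1] = [64, 48]
r5 m[sprk→φ2] = [72, 54]
r5 m[wind→φ2] = [1, 1]
r5 m[ice→φ2] = [2, 8]
r5 m[ice→φ3] = [42, 64]
r5 m[sun→φ0] = [32, 64]
r5 m[sun→φ1] = [6, 9]
r6 m[φ0→rain] = [576, 160]
r6 m[φ0→sun] = [6, 9]
r6 m[φ1→sprk] = [72, 54]
r6 m[φ1→sun] = [256, 512]
r6 m[φ2→sprk] = [64, 48]
r6 m[φ2→wind] = [4608, 2592]
r6 m[φ2→ice] = [378, 576]
r6 m[φ3→ice] = [2, 8]
r6 m[rain→φ0] = [1, 1]
r6 m[sprk→φ1] = [64, 48]
r6 m[sprk→φ2] = [72, 54]
r6 m[wind→φ2] = [1, 1]
r6 m[ice→φ2] = [2, 8]
r6 m[ice→φ3] = [378, 576]
r6 m[sun→φ0] = [256, 512]
r6 m[sun→φ1] = [6, 9]
r7 m[φ0→rain] = [4608, 1280]
r7 m[φ0→sun] = [6, 9]
r7 m[φ1→sprk] = [72, 54]
r7 m[φ1→sun] = [256, 512]
r7 m[φ2→sprk] = [64, 48]
r7 m[φ2→wind] = [4608, 2592]
r7 m[φ2→ice] = [378, 576]
r7 m[φ3→ice] = [2, 8]
r7 m[rain→φ0] = [1, 1]
r7 m[sprk→φ1] = [64, 48]
r7 m[sprk→φ2] = [72, 54]
r7 m[wind→φ2] = [1, 1]
r7 m[ice→φ2] = [2, 8]
r7 m[ice→φ3] = [378, 576]
r7 m[sun→φ0] = [256, 512]
r7 m[sun→φ1] = [6, 9]
r8 m[φ0→rain] = [4608, 1280]
r8 m[φ0→sun] = [6, 9]
r8 m[φ1→sprk] = [72, 54]
r8 m[φ1→sun] = [256, 512]
r8 m[φ2→sprk] = [64, 48]
r8 m[φ2→wind] = [4608, 2592]
r8 m[φ2→ice] = [378, 576]
r8 m[φ3→ice] = [2, 8]
r8 m[rain→φ0] = [1, 1]
r8 m[sprk→φ1] = [64, 48]
r8 m[sprk→φ2] = [72, 54]
r8 m[wind→φ2] = [1, 1]
r8 m[ice→φ2] = [2, 8]
r8 m[ice→φ3] = [378, 576]
r8 m[sun→φ0] = [256, 512]
r8 m[sun→φ1] = [6, 9]
fixed point reached at round 8
traceback from rain: (rain=0, sprk=0, wind=0, ice=1, sun=1), score=4608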